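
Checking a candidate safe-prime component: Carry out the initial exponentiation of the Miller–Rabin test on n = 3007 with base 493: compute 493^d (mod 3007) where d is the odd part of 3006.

376

n − 1 = 3006 = 2^1 · 1503, so s = 1 and d = 1503.
Repeated squaring mod 3007: 493^1 ≡ 493, 493^2 ≡ 2489, 493^4 ≡ 701, 493^8 ≡ 1260, 493^16 ≡ 2911, 493^32 ≡ 195, 493^64 ≡ 1941, 493^128 ≡ 2717, 493^256 ≡ 2911, 493^512 ≡ 195, 493^1024 ≡ 1941.
1503 = 1024 + 256 + 128 + 64 + 16 + 8 + 4 + 2 + 1, so 493^1503 ≡ 1941·2911·2717·1941·2911·1260·701·2489·493 ≡ 376 (mod 3007).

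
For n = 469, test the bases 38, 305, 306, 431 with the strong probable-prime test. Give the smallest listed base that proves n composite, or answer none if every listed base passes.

n − 1 = 468 = 2^2 · 117, so s = 2 and d = 117.
Base 38: x_0 = 38^117 mod 469 = 468. x_0 = 468 ≡ −1, so 38 is not a witness.
Base 305: x_0 = 305^117 mod 469 = 1. x_0 = 1, so 305 is not a witness.
Base 306: x_0 = 306^117 mod 469 = 468. x_0 = 468 ≡ −1, so 306 is not a witness.
Base 431: x_0 = 431^117 mod 469 = 1. x_0 = 1, so 431 is not a witness.
No listed base is a witness for 469.

none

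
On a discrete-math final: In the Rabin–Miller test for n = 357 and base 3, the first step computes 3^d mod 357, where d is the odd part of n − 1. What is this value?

n − 1 = 356 = 2^2 · 89, so s = 2 and d = 89.
By repeated squaring, 3^89 ≡ 201 (mod 357).

201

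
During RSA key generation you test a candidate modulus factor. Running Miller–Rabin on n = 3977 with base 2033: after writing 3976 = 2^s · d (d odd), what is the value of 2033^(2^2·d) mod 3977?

230

n − 1 = 3976 = 2^3 · 497, so s = 3 and d = 497.
x_0 = 2033^497 mod 3977 = 3643.
x_1 = 3643^2 mod 3977 = 200.
x_2 = 200^2 mod 3977 = 230.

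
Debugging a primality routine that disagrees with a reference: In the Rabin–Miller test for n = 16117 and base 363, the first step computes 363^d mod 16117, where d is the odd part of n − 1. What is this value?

11409

n − 1 = 16116 = 2^2 · 4029, so s = 2 and d = 4029.
By repeated squaring, 363^4029 ≡ 11409 (mod 16117).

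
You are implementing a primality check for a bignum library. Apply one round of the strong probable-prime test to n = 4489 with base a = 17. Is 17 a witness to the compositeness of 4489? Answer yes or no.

yes

n − 1 = 4488 = 2^3 · 561, so s = 3 and d = 561.
x_0 = 17^561 mod 4489 = 3753.
x_0 is neither 1 nor 4488, so continue squaring.
x_1 = 3753^2 mod 4489 = 3016.
x_2 = 3016^2 mod 4489 = 1542.
Reached i = s−1 = 2 without hitting −1: 17 is a Miller–Rabin witness and 4489 is composite.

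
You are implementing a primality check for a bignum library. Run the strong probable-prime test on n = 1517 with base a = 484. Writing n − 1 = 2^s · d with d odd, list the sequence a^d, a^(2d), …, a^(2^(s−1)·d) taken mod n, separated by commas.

n − 1 = 1516 = 2^2 · 379, so s = 2 and d = 379.
x_0 = 484^379 mod 1517 = 743.
x_1 = 743^2 mod 1517 = 1378.

743, 1378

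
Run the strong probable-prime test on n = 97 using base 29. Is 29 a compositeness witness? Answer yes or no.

no

n − 1 = 96 = 2^5 · 3, so s = 5 and d = 3.
x_0 = 29^3 mod 97 = 42.
x_0 is neither 1 nor 96, so continue squaring.
x_1 = 42^2 mod 97 = 18.
x_2 = 18^2 mod 97 = 33.
x_3 = 33^2 mod 97 = 22.
x_4 = 22^2 mod 97 = 96.
x_4 ≡ −1, so 29 is not a witness.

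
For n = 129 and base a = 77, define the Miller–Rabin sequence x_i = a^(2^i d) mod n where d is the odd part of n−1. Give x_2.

n − 1 = 128 = 2^7 · 1, so s = 7 and d = 1.
x_0 = 77^1 mod 129 = 77.
x_1 = 77^2 mod 129 = 124.
x_2 = 124^2 mod 129 = 25.

25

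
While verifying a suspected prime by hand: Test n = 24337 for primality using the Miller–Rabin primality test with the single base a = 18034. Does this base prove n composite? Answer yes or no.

no

n − 1 = 24336 = 2^4 · 1521, so s = 4 and d = 1521.
Repeated squaring mod 24337: 18034^1 ≡ 18034, 18034^2 ≡ 9825, 18034^4 ≡ 10083, 18034^8 ≡ 11240, 18034^16 ≡ 4233, 18034^32 ≡ 6257, 18034^64 ≡ 16153, 18034^128 ≡ 2432, 18034^256 ≡ 733, 18034^512 ≡ 1875, 18034^1024 ≡ 11097.
1521 = 1024 + 256 + 128 + 64 + 32 + 16 + 1, so 18034^1521 ≡ 11097·733·2432·16153·6257·4233·18034 ≡ 7706 (mod 24337).
x_0 = 18034^1521 mod 24337 = 7706.
x_0 is neither 1 nor 24336, so continue squaring.
x_1 = 7706^2 mod 24337 = 156.
x_2 = 156^2 mod 24337 = 24336.
x_2 ≡ −1, so 18034 is not a witness.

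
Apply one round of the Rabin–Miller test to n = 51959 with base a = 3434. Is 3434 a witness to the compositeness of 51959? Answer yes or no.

yes

n − 1 = 51958 = 2^1 · 25979, so s = 1 and d = 25979.
x_0 = 3434^25979 mod 51959 = 50695.
x_0 ∉ {1, 51958} and s = 1, so 3434 is a Miller–Rabin witness and 51959 is composite.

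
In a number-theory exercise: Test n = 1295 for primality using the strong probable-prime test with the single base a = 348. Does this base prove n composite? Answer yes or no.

yes

n − 1 = 1294 = 2^1 · 647, so s = 1 and d = 647.
x_0 = 348^647 mod 1295 = 227.
x_0 ∉ {1, 1294} and s = 1, so 348 is a Miller–Rabin witness and 1295 is composite.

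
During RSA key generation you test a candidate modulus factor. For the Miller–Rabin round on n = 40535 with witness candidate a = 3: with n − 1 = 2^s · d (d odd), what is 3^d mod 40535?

n − 1 = 40534 = 2^1 · 20267, so s = 1 and d = 20267.
3^20267 mod 40535 = 22152.

22152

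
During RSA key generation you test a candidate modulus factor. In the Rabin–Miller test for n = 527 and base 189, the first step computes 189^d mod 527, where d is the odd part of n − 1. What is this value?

n − 1 = 526 = 2^1 · 263, so s = 1 and d = 263.
189^263 mod 527 = 383.

383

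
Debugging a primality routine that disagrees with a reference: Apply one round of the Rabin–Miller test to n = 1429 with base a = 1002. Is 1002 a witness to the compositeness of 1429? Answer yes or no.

n − 1 = 1428 = 2^2 · 357, so s = 2 and d = 357.
x_0 = 1002^357 mod 1429 = 809.
x_0 is neither 1 nor 1428, so continue squaring.
x_1 = 809^2 mod 1429 = 1428.
x_1 ≡ −1, so 1002 is not a witness.

no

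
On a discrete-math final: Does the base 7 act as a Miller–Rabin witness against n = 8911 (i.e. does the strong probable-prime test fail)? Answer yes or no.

yes

n − 1 = 8910 = 2^1 · 4455, so s = 1 and d = 4455.
x_0 = 7^4455 mod 8911 = 1540.
x_0 ∉ {1, 8910} and s = 1, so 7 is a Miller–Rabin witness and 8911 is composite.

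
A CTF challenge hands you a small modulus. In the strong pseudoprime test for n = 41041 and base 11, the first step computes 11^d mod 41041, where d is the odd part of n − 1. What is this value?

n − 1 = 41040 = 2^4 · 2565, so s = 4 and d = 2565.
11^2565 mod 41041 = 4103.

4103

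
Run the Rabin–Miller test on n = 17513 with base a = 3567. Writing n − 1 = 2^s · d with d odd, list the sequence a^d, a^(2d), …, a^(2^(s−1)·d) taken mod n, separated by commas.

879, 2069, 7589

n − 1 = 17512 = 2^3 · 2189, so s = 3 and d = 2189.
x_0 = 3567^2189 mod 17513 = 879.
x_1 = 879^2 mod 17513 = 2069.
x_2 = 2069^2 mod 17513 = 7589.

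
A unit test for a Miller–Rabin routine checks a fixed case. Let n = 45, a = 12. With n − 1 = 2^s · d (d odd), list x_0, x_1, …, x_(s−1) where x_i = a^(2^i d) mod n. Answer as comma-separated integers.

n − 1 = 44 = 2^2 · 11, so s = 2 and d = 11.
x_0 = 12^11 mod 45 = 18.
x_1 = 18^2 mod 45 = 9.

18, 9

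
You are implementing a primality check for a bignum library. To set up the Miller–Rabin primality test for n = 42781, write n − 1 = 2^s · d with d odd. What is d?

Halving: 42780 → 21390 → 10695; 10695 is odd.
So 42780 = 2^2 · 10695.

10695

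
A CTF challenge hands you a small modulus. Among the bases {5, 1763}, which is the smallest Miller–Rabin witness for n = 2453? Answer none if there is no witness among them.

5

n − 1 = 2452 = 2^2 · 613, so s = 2 and d = 613.
Base 5: x_0 = 5^613 mod 2453 = 1863. x_0 is neither 1 nor 2452, so continue squaring. x_1 = 1863^2 mod 2453 = 2227. Reached i = s−1 = 1 without hitting −1: 5 is a Miller–Rabin witness and 2453 is composite.
Base 1763: x_0 = 1763^613 mod 2453 = 434. x_0 is neither 1 nor 2452, so continue squaring. x_1 = 434^2 mod 2453 = 1928. Reached i = s−1 = 1 without hitting −1: 1763 is a Miller–Rabin witness and 2453 is composite.
The smallest witness among the given bases is 5.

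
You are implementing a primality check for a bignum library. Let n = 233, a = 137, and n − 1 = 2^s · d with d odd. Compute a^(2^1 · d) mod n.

144

n − 1 = 232 = 2^3 · 29, so s = 3 and d = 29.
x_0 = 137^29 mod 233 = 12.
x_1 = 12^2 mod 233 = 144.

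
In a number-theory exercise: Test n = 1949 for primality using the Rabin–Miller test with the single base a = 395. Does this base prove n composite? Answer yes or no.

n − 1 = 1948 = 2^2 · 487, so s = 2 and d = 487.
x_0 = 395^487 mod 1949 = 589.
x_0 is neither 1 nor 1948, so continue squaring.
x_1 = 589^2 mod 1949 = 1948.
x_1 ≡ −1, so 395 is not a witness.

no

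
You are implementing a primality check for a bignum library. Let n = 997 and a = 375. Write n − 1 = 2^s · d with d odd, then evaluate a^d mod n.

161

n − 1 = 996 = 2^2 · 249, so s = 2 and d = 249.
Repeated squaring mod 997: 375^1 ≡ 375, 375^2 ≡ 48, 375^4 ≡ 310, 375^8 ≡ 388, 375^16 ≡ 994, 375^32 ≡ 9, 375^64 ≡ 81, 375^128 ≡ 579.
249 = 128 + 64 + 32 + 16 + 8 + 1, so 375^249 ≡ 579·81·9·994·388·375 ≡ 161 (mod 997).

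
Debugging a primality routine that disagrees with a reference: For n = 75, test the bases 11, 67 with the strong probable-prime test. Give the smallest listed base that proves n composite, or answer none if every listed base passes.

11

n − 1 = 74 = 2^1 · 37, so s = 1 and d = 37.
Base 11: x_0 = 11^37 mod 75 = 71. x_0 ∉ {1, 74} and s = 1, so 11 is a Miller–Rabin witness and 75 is composite.
Base 67: x_0 = 67^37 mod 75 = 52. x_0 ∉ {1, 74} and s = 1, so 67 is a Miller–Rabin witness and 75 is composite.
The smallest witness among the given bases is 11.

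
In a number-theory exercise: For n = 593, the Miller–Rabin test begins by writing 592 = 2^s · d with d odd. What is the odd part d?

Halving: 592 → 296 → 148 → 74 → 37; 37 is odd.
So 592 = 2^4 · 37.

37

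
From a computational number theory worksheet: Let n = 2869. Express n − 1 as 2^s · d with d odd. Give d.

717

Halving: 2868 → 1434 → 717; 717 is odd.
So 2868 = 2^2 · 717.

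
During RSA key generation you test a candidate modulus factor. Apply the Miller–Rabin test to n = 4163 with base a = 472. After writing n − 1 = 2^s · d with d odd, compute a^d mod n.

3479

n − 1 = 4162 = 2^1 · 2081, so s = 1 and d = 2081.
Repeated squaring mod 4163: 472^1 ≡ 472, 472^2 ≡ 2145, 472^4 ≡ 910, 472^8 ≡ 3826, 472^16 ≡ 1168, 472^32 ≡ 2923, 472^64 ≡ 1453, 472^128 ≡ 568, 472^256 ≡ 2073, 472^512 ≡ 1113, 472^1024 ≡ 2358, 472^2048 ≡ 2559.
2081 = 2048 + 32 + 1, so 472^2081 ≡ 2559·2923·472 ≡ 3479 (mod 4163).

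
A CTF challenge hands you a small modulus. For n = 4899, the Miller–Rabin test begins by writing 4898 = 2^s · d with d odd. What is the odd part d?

Halving: 4898 → 2449; 2449 is odd.
So 4898 = 2^1 · 2449.

2449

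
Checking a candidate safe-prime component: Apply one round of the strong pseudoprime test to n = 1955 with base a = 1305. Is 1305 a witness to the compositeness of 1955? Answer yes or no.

yes

n − 1 = 1954 = 2^1 · 977, so s = 1 and d = 977.
Repeated squaring mod 1955: 1305^1 ≡ 1305, 1305^2 ≡ 220, 1305^4 ≡ 1480, 1305^8 ≡ 800, 1305^16 ≡ 715, 1305^32 ≡ 970, 1305^64 ≡ 545, 1305^128 ≡ 1820, 1305^256 ≡ 630, 1305^512 ≡ 35.
977 = 512 + 256 + 128 + 64 + 16 + 1, so 1305^977 ≡ 35·630·1820·545·715·1305 ≡ 30 (mod 1955).
x_0 = 1305^977 mod 1955 = 30.
x_0 ∉ {1, 1954} and s = 1, so 1305 is a Miller–Rabin witness and 1955 is composite.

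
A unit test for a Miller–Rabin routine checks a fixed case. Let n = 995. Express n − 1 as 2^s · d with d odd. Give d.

Halving: 994 → 497; 497 is odd.
So 994 = 2^1 · 497.

497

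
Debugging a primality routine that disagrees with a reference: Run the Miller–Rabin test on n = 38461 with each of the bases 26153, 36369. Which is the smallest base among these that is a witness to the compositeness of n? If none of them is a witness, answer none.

none

n − 1 = 38460 = 2^2 · 9615, so s = 2 and d = 9615.
Base 26153: x_0 = 26153^9615 mod 38461 = 1. x_0 = 1, so 26153 is not a witness.
Base 36369: x_0 = 36369^9615 mod 38461 = 3264. x_0 is neither 1 nor 38460, so continue squaring. x_1 = 3264^2 mod 38461 = 38460. x_1 ≡ −1, so 36369 is not a witness.
No listed base is a witness for 38461.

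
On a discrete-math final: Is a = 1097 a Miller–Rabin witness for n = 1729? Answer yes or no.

yes

n − 1 = 1728 = 2^6 · 27, so s = 6 and d = 27.
By repeated squaring, 1097^27 ≡ 398 (mod 1729).
x_0 = 1097^27 mod 1729 = 398.
x_0 is neither 1 nor 1728, so continue squaring.
x_1 = 398^2 mod 1729 = 1065.
x_2 = 1065^2 mod 1729 = 1.
x_2 = 1 but x_1 ≠ ±1, a nontrivial square root of 1 — 1097 is a witness and 1729 is composite.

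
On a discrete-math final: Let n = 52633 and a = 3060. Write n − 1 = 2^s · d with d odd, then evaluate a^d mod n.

22968

n − 1 = 52632 = 2^3 · 6579, so s = 3 and d = 6579.
3060^6579 mod 52633 = 22968.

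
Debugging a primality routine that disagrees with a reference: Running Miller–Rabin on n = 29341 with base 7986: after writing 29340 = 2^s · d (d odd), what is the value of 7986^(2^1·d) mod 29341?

18240

n − 1 = 29340 = 2^2 · 7335, so s = 2 and d = 7335.
x_0 = 7986^7335 mod 29341 = 5186.
x_1 = 5186^2 mod 29341 = 18240.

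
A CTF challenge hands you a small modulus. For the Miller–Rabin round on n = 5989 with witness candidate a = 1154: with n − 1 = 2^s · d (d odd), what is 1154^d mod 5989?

n − 1 = 5988 = 2^2 · 1497, so s = 2 and d = 1497.
1154^1497 mod 5989 = 4955.

4955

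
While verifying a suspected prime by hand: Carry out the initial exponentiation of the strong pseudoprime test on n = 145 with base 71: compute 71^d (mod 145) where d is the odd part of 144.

121

n − 1 = 144 = 2^4 · 9, so s = 4 and d = 9.
Repeated squaring mod 145: 71^1 ≡ 71, 71^2 ≡ 111, 71^4 ≡ 141, 71^8 ≡ 16.
9 = 8 + 1, so 71^9 ≡ 16·71 ≡ 121 (mod 145).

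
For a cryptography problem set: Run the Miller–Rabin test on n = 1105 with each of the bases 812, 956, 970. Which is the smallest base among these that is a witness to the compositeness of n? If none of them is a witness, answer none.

956

n − 1 = 1104 = 2^4 · 69, so s = 4 and d = 69.
Base 812: x_0 = 812^69 mod 1105 = 642. x_0 is neither 1 nor 1104, so continue squaring. x_1 = 642^2 mod 1105 = 1104. x_1 ≡ −1, so 812 is not a witness.
Base 956: x_0 = 956^69 mod 1105 = 21. x_0 is neither 1 nor 1104, so continue squaring. x_1 = 21^2 mod 1105 = 441. x_2 = 441^2 mod 1105 = 1. x_2 = 1 but x_1 ≠ ±1, a nontrivial square root of 1 — 956 is a witness and 1105 is composite.
Base 970: x_0 = 970^69 mod 1105 = 970. x_0 is neither 1 nor 1104, so continue squaring. x_1 = 970^2 mod 1105 = 545. x_2 = 545^2 mod 1105 = 885. x_3 = 885^2 mod 1105 = 885. Reached i = s−1 = 3 without hitting −1: 970 is a Miller–Rabin witness and 1105 is composite.
The smallest witness among the given bases is 956.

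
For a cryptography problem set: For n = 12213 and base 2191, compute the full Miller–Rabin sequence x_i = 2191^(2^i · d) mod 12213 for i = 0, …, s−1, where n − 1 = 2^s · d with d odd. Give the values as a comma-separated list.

n − 1 = 12212 = 2^2 · 3053, so s = 2 and d = 3053.
x_0 = 2191^3053 mod 12213 = 2266.
x_1 = 2266^2 mod 12213 = 5296.

2266, 5296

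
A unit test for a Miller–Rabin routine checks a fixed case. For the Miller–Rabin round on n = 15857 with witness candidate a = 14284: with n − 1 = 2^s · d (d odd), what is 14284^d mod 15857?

n − 1 = 15856 = 2^4 · 991, so s = 4 and d = 991.
14284^991 mod 15857 = 3915.

3915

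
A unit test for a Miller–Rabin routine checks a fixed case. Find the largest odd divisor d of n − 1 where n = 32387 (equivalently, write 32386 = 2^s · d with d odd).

Halving: 32386 → 16193; 16193 is odd.
So 32386 = 2^1 · 16193.

16193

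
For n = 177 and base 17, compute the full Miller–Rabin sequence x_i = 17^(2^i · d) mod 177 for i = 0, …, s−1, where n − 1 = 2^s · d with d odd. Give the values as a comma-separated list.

n − 1 = 176 = 2^4 · 11, so s = 4 and d = 11.
x_0 = 17^11 mod 177 = 86.
x_1 = 86^2 mod 177 = 139.
x_2 = 139^2 mod 177 = 28.
x_3 = 28^2 mod 177 = 76.

86, 139, 28, 76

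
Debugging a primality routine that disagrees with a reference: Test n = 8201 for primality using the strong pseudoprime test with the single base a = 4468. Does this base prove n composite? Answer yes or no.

n − 1 = 8200 = 2^3 · 1025, so s = 3 and d = 1025.
x_0 = 4468^1025 mod 8201 = 1812.
x_0 is neither 1 nor 8200, so continue squaring.
x_1 = 1812^2 mod 8201 = 2944.
x_2 = 2944^2 mod 8201 = 6880.
Reached i = s−1 = 2 without hitting −1: 4468 is a Miller–Rabin witness and 8201 is composite.

yes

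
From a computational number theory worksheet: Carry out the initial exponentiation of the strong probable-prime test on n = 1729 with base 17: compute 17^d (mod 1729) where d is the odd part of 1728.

818

n − 1 = 1728 = 2^6 · 27, so s = 6 and d = 27.
17^27 mod 1729 = 818.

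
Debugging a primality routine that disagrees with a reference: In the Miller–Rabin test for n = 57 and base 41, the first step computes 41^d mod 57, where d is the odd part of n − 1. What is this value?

2

n − 1 = 56 = 2^3 · 7, so s = 3 and d = 7.
41^7 mod 57 = 2.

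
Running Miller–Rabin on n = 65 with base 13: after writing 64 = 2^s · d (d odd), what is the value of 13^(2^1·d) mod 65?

39

n − 1 = 64 = 2^6 · 1, so s = 6 and d = 1.
x_0 = 13^1 mod 65 = 13.
x_1 = 13^2 mod 65 = 39.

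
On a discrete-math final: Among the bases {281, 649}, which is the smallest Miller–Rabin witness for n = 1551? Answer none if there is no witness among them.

649

n − 1 = 1550 = 2^1 · 775, so s = 1 and d = 775.
Base 281: x_0 = 281^775 mod 1551 = 1550. x_0 = 1550 ≡ −1, so 281 is not a witness.
Base 649: x_0 = 649^775 mod 1551 = 715. x_0 ∉ {1, 1550} and s = 1, so 649 is a Miller–Rabin witness and 1551 is composite.
The smallest witness among the given bases is 649.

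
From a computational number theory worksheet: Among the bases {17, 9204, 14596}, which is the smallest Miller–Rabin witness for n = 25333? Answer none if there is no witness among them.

17

n − 1 = 25332 = 2^2 · 6333, so s = 2 and d = 6333.
Base 17: x_0 = 17^6333 mod 25333 = 16078. x_0 is neither 1 nor 25332, so continue squaring. x_1 = 16078^2 mod 25333 = 4152. Reached i = s−1 = 1 without hitting −1: 17 is a Miller–Rabin witness and 25333 is composite.
Base 9204: x_0 = 9204^6333 mod 25333 = 7706. x_0 is neither 1 nor 25332, so continue squaring. x_1 = 7706^2 mod 25333 = 1884. Reached i = s−1 = 1 without hitting −1: 9204 is a Miller–Rabin witness and 25333 is composite.
Base 14596: x_0 = 14596^6333 mod 25333 = 22065. x_0 is neither 1 nor 25332, so continue squaring. x_1 = 22065^2 mod 25333 = 14631. Reached i = s−1 = 1 without hitting −1: 14596 is a Miller–Rabin witness and 25333 is composite.
The smallest witness among the given bases is 17.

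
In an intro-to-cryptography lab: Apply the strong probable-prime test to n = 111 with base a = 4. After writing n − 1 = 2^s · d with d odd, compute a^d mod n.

n − 1 = 110 = 2^1 · 55, so s = 1 and d = 55.
4^55 mod 111 = 4.

4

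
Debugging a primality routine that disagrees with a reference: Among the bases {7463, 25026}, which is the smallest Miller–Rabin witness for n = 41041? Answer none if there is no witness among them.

none

n − 1 = 41040 = 2^4 · 2565, so s = 4 and d = 2565.
Base 7463: x_0 = 7463^2565 mod 41041 = 1. x_0 = 1, so 7463 is not a witness.
Base 25026: x_0 = 25026^2565 mod 41041 = 1. x_0 = 1, so 25026 is not a witness.
No listed base is a witness for 41041.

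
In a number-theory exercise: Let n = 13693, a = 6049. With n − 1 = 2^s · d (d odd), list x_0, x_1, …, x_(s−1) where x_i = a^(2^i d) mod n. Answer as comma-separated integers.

n − 1 = 13692 = 2^2 · 3423, so s = 2 and d = 3423.
x_0 = 6049^3423 mod 13693 = 13692.
x_1 = 13692^2 mod 13693 = 1.

13692, 1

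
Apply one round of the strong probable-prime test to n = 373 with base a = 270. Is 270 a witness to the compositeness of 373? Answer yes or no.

n − 1 = 372 = 2^2 · 93, so s = 2 and d = 93.
x_0 = 270^93 mod 373 = 1.
x_0 = 1, so 270 is not a witness.

no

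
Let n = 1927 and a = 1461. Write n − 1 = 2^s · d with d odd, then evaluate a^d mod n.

n − 1 = 1926 = 2^1 · 963, so s = 1 and d = 963.
1461^963 mod 1927 = 1258.

1258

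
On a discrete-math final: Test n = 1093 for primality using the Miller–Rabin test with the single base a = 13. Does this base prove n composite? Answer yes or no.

n − 1 = 1092 = 2^2 · 273, so s = 2 and d = 273.
x_0 = 13^273 mod 1093 = 1.
x_0 = 1, so 13 is not a witness.

no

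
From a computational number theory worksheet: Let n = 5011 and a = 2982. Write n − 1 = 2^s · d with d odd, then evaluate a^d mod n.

1

n − 1 = 5010 = 2^1 · 2505, so s = 1 and d = 2505.
2982^2505 mod 5011 = 1.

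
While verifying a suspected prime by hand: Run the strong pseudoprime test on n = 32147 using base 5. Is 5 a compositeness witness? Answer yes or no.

n − 1 = 32146 = 2^1 · 16073, so s = 1 and d = 16073.
x_0 = 5^16073 mod 32147 = 16672.
x_0 ∉ {1, 32146} and s = 1, so 5 is a Miller–Rabin witness and 32147 is composite.

yes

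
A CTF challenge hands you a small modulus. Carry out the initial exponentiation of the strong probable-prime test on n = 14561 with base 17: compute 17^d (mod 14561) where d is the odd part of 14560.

n − 1 = 14560 = 2^5 · 455, so s = 5 and d = 455.
17^455 mod 14561 = 11283.

11283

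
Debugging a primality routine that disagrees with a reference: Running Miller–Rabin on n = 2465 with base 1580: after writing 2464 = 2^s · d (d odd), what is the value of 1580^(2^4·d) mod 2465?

1480

n − 1 = 2464 = 2^5 · 77, so s = 5 and d = 77.
x_0 = 1580^77 mod 2465 = 220.
x_1 = 220^2 mod 2465 = 1565.
x_2 = 1565^2 mod 2465 = 1480.
x_3 = 1480^2 mod 2465 = 1480.
x_4 = 1480^2 mod 2465 = 1480.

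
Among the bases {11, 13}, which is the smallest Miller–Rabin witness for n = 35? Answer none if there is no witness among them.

11

n − 1 = 34 = 2^1 · 17, so s = 1 and d = 17.
Base 11: x_0 = 11^17 mod 35 = 16. x_0 ∉ {1, 34} and s = 1, so 11 is a Miller–Rabin witness and 35 is composite.
Base 13: x_0 = 13^17 mod 35 = 13. x_0 ∉ {1, 34} and s = 1, so 13 is a Miller–Rabin witness and 35 is composite.
The smallest witness among the given bases is 11.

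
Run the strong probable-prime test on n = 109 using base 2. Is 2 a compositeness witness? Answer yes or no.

no

n − 1 = 108 = 2^2 · 27, so s = 2 and d = 27.
Repeated squaring mod 109: 2^1 ≡ 2, 2^2 ≡ 4, 2^4 ≡ 16, 2^8 ≡ 38, 2^16 ≡ 27.
27 = 16 + 8 + 2 + 1, so 2^27 ≡ 27·38·4·2 ≡ 33 (mod 109).
x_0 = 2^27 mod 109 = 33.
x_0 is neither 1 nor 108, so continue squaring.
x_1 = 33^2 mod 109 = 108.
x_1 ≡ −1, so 2 is not a witness.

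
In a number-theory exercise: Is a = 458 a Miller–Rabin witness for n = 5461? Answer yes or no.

no

n − 1 = 5460 = 2^2 · 1365, so s = 2 and d = 1365.
x_0 = 458^1365 mod 5461 = 5460.
x_0 = 5460 ≡ −1, so 458 is not a witness.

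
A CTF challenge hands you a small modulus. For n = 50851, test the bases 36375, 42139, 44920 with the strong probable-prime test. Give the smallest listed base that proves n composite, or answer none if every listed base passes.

n − 1 = 50850 = 2^1 · 25425, so s = 1 and d = 25425.
Base 36375: x_0 = 36375^25425 mod 50851 = 1. x_0 = 1, so 36375 is not a witness.
Base 42139: x_0 = 42139^25425 mod 50851 = 1. x_0 = 1, so 42139 is not a witness.
Base 44920: x_0 = 44920^25425 mod 50851 = 1. x_0 = 1, so 44920 is not a witness.
No listed base is a witness for 50851.

none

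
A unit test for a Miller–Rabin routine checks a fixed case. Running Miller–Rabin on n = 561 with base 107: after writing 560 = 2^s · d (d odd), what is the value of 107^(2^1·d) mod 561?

529

n − 1 = 560 = 2^4 · 35, so s = 4 and d = 35.
x_0 = 107^35 mod 561 = 329.
x_1 = 329^2 mod 561 = 529.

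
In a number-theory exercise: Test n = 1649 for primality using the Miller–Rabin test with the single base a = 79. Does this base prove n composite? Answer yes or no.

n − 1 = 1648 = 2^4 · 103, so s = 4 and d = 103.
Repeated squaring mod 1649: 79^1 ≡ 79, 79^2 ≡ 1294, 79^4 ≡ 701, 79^8 ≡ 1648, 79^16 ≡ 1, 79^32 ≡ 1, 79^64 ≡ 1.
103 = 64 + 32 + 4 + 2 + 1, so 79^103 ≡ 1·1·701·1294·79 ≡ 1482 (mod 1649).
x_0 = 79^103 mod 1649 = 1482.
x_0 is neither 1 nor 1648, so continue squaring.
x_1 = 1482^2 mod 1649 = 1505.
x_2 = 1505^2 mod 1649 = 948.
x_3 = 948^2 mod 1649 = 1648.
x_3 ≡ −1, so 79 is not a witness.

no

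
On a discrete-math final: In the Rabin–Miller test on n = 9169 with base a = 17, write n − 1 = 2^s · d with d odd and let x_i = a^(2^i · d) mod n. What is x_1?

2091

n − 1 = 9168 = 2^4 · 573, so s = 4 and d = 573.
Repeated squaring mod 9169: 17^1 ≡ 17, 17^2 ≡ 289, 17^4 ≡ 1000, 17^8 ≡ 579, 17^16 ≡ 5157, 17^32 ≡ 4549, 17^64 ≡ 8137, 17^128 ≡ 1420, 17^256 ≡ 8389, 17^512 ≡ 3246.
573 = 512 + 32 + 16 + 8 + 4 + 1, so 17^573 ≡ 3246·4549·5157·579·1000·17 ≡ 2614 (mod 9169).
x_0 = 2614.
x_1 = 2614^2 mod 9169 = 2091.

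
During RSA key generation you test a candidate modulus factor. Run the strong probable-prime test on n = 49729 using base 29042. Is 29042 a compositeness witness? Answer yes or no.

n − 1 = 49728 = 2^6 · 777, so s = 6 and d = 777.
x_0 = 29042^777 mod 49729 = 49728.
x_0 = 49728 ≡ −1, so 29042 is not a witness.

no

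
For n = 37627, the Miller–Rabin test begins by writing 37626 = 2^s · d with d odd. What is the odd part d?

Halving: 37626 → 18813; 18813 is odd.
So 37626 = 2^1 · 18813.

18813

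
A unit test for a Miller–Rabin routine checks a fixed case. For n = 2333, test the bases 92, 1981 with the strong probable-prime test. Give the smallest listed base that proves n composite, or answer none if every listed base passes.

n − 1 = 2332 = 2^2 · 583, so s = 2 and d = 583.
Base 92: x_0 = 92^583 mod 2333 = 108. x_0 is neither 1 nor 2332, so continue squaring. x_1 = 108^2 mod 2333 = 2332. x_1 ≡ −1, so 92 is not a witness.
Base 1981: x_0 = 1981^583 mod 2333 = 2225. x_0 is neither 1 nor 2332, so continue squaring. x_1 = 2225^2 mod 2333 = 2332. x_1 ≡ −1, so 1981 is not a witness.
No listed base is a witness for 2333.

none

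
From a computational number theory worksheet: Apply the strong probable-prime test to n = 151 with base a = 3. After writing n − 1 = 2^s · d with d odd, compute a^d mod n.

150

n − 1 = 150 = 2^1 · 75, so s = 1 and d = 75.
3^75 mod 151 = 150.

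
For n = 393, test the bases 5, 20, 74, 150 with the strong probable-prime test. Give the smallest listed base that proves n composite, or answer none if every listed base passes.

5

n − 1 = 392 = 2^3 · 49, so s = 3 and d = 49.
Base 5: x_0 = 5^49 mod 393 = 296. x_0 is neither 1 nor 392, so continue squaring. x_1 = 296^2 mod 393 = 370. x_2 = 370^2 mod 393 = 136. Reached i = s−1 = 2 without hitting −1: 5 is a Miller–Rabin witness and 393 is composite.
Base 20: x_0 = 20^49 mod 393 = 35. x_0 is neither 1 nor 392, so continue squaring. x_1 = 35^2 mod 393 = 46. x_2 = 46^2 mod 393 = 151. Reached i = s−1 = 2 without hitting −1: 20 is a Miller–Rabin witness and 393 is composite.
Base 74: x_0 = 74^49 mod 393 = 245. x_0 is neither 1 nor 392, so continue squaring. x_1 = 245^2 mod 393 = 289. x_2 = 289^2 mod 393 = 205. Reached i = s−1 = 2 without hitting −1: 74 is a Miller–Rabin witness and 393 is composite.
Base 150: x_0 = 150^49 mod 393 = 354. x_0 is neither 1 nor 392, so continue squaring. x_1 = 354^2 mod 393 = 342. x_2 = 342^2 mod 393 = 243. Reached i = s−1 = 2 without hitting −1: 150 is a Miller–Rabin witness and 393 is composite.
The smallest witness among the given bases is 5.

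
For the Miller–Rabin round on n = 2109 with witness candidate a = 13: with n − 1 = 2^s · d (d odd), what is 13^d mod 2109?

964

n − 1 = 2108 = 2^2 · 527, so s = 2 and d = 527.
Repeated squaring mod 2109: 13^1 ≡ 13, 13^2 ≡ 169, 13^4 ≡ 1144, 13^8 ≡ 1156, 13^16 ≡ 1339, 13^32 ≡ 271, 13^64 ≡ 1735, 13^128 ≡ 682, 13^256 ≡ 1144, 13^512 ≡ 1156.
527 = 512 + 8 + 4 + 2 + 1, so 13^527 ≡ 1156·1156·1144·169·13 ≡ 964 (mod 2109).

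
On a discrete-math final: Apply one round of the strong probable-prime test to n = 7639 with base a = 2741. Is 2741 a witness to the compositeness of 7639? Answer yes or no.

n − 1 = 7638 = 2^1 · 3819, so s = 1 and d = 3819.
x_0 = 2741^3819 mod 7639 = 1.
x_0 = 1, so 2741 is not a witness.

no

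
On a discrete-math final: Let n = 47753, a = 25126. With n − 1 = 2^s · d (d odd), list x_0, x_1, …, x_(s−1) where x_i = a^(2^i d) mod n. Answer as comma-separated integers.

14824, 39423, 3791

n − 1 = 47752 = 2^3 · 5969, so s = 3 and d = 5969.
x_0 = 25126^5969 mod 47753 = 14824.
x_1 = 14824^2 mod 47753 = 39423.
x_2 = 39423^2 mod 47753 = 3791.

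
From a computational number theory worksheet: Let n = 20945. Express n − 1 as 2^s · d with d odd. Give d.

Halving: 20944 → 10472 → 5236 → 2618 → 1309; 1309 is odd.
So 20944 = 2^4 · 1309.

1309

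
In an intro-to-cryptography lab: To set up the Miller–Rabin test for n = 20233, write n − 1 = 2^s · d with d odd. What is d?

2529

Halving: 20232 → 10116 → 5058 → 2529; 2529 is odd.
So 20232 = 2^3 · 2529.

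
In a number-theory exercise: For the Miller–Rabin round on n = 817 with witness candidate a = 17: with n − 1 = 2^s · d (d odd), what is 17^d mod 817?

729

n − 1 = 816 = 2^4 · 51, so s = 4 and d = 51.
17^51 mod 817 = 729.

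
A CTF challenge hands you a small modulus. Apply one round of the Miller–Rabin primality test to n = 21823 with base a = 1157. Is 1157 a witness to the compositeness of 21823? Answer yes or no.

n − 1 = 21822 = 2^1 · 10911, so s = 1 and d = 10911.
Repeated squaring mod 21823: 1157^1 ≡ 1157, 1157^2 ≡ 7446, 1157^4 ≡ 12496, 1157^8 ≡ 6451, 1157^16 ≡ 20763, 1157^32 ≡ 10627, 1157^64 ≡ 20927, 1157^128 ≡ 17188, 1157^256 ≡ 9393, 1157^512 ≡ 19883, 1157^1024 ≡ 10044, 1157^2048 ≡ 16030, 1157^4096 ≡ 16898, 1157^8192 ≡ 10272.
10911 = 8192 + 2048 + 512 + 128 + 16 + 8 + 4 + 2 + 1, so 1157^10911 ≡ 10272·16030·19883·17188·20763·6451·12496·7446·1157 ≡ 8542 (mod 21823).
x_0 = 1157^10911 mod 21823 = 8542.
x_0 ∉ {1, 21822} and s = 1, so 1157 is a Miller–Rabin witness and 21823 is composite.

yes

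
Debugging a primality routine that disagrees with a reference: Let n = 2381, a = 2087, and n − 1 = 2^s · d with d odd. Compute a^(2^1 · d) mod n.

n − 1 = 2380 = 2^2 · 595, so s = 2 and d = 595.
x_0 = 2087^595 mod 2381 = 1.
x_1 = 1^2 mod 2381 = 1.

1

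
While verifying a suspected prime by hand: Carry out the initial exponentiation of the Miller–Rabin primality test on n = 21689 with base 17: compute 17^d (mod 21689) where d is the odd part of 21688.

6139

n − 1 = 21688 = 2^3 · 2711, so s = 3 and d = 2711.
Repeated squaring mod 21689: 17^1 ≡ 17, 17^2 ≡ 289, 17^4 ≡ 18454, 17^8 ≡ 11127, 17^16 ≡ 9317, 17^32 ≡ 7111, 17^64 ≡ 9262, 17^128 ≡ 4649, 17^256 ≡ 10957, 17^512 ≡ 7234, 17^1024 ≡ 16888, 17^2048 ≡ 15883.
2711 = 2048 + 512 + 128 + 16 + 4 + 2 + 1, so 17^2711 ≡ 15883·7234·4649·9317·18454·289·17 ≡ 6139 (mod 21689).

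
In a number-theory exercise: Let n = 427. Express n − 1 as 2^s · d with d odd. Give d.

213

Halving: 426 → 213; 213 is odd.
So 426 = 2^1 · 213.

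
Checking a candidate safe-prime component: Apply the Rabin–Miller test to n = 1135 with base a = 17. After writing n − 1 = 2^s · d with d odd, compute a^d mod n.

1073

n − 1 = 1134 = 2^1 · 567, so s = 1 and d = 567.
17^567 mod 1135 = 1073.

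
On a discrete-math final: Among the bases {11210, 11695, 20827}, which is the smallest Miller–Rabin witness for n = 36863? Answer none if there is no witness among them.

11210

n − 1 = 36862 = 2^1 · 18431, so s = 1 and d = 18431.
Base 11210: x_0 = 11210^18431 mod 36863 = 13884. x_0 ∉ {1, 36862} and s = 1, so 11210 is a Miller–Rabin witness and 36863 is composite.
Base 11695: x_0 = 11695^18431 mod 36863 = 18189. x_0 ∉ {1, 36862} and s = 1, so 11695 is a Miller–Rabin witness and 36863 is composite.
Base 20827: x_0 = 20827^18431 mod 36863 = 34388. x_0 ∉ {1, 36862} and s = 1, so 20827 is a Miller–Rabin witness and 36863 is composite.
The smallest witness among the given bases is 11210.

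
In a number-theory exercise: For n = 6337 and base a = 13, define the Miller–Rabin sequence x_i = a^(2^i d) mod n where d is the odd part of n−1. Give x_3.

n − 1 = 6336 = 2^6 · 99, so s = 6 and d = 99.
x_0 = 13^99 mod 6337 = 3473.
x_1 = 3473^2 mod 6337 = 2418.
x_2 = 2418^2 mod 6337 = 4010.
x_3 = 4010^2 mod 6337 = 3131.

3131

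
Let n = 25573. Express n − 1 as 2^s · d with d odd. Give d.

6393

Halving: 25572 → 12786 → 6393; 6393 is odd.
So 25572 = 2^2 · 6393.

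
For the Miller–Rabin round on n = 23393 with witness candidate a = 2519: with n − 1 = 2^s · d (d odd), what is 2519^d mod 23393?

n − 1 = 23392 = 2^5 · 731, so s = 5 and d = 731.
2519^731 mod 23393 = 12903.

12903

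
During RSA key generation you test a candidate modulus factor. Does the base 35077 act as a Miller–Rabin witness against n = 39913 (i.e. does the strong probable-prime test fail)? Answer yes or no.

yes

n − 1 = 39912 = 2^3 · 4989, so s = 3 and d = 4989.
x_0 = 35077^4989 mod 39913 = 20268.
x_0 is neither 1 nor 39912, so continue squaring.
x_1 = 20268^2 mod 39913 = 7228.
x_2 = 7228^2 mod 39913 = 37780.
Reached i = s−1 = 2 without hitting −1: 35077 is a Miller–Rabin witness and 39913 is composite.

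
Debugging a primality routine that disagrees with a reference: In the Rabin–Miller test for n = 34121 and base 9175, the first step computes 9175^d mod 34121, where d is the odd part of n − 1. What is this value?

4985

n − 1 = 34120 = 2^3 · 4265, so s = 3 and d = 4265.
Repeated squaring mod 34121: 9175^1 ≡ 9175, 9175^2 ≡ 4118, 9175^4 ≡ 33908, 9175^8 ≡ 11248, 9175^16 ≡ 30957, 9175^32 ≡ 13443, 9175^64 ≡ 9433, 9175^128 ≡ 28042, 9175^256 ≡ 1198, 9175^512 ≡ 2122, 9175^1024 ≡ 33033, 9175^2048 ≡ 23630, 9175^4096 ≡ 20856.
4265 = 4096 + 128 + 32 + 8 + 1, so 9175^4265 ≡ 20856·28042·13443·11248·9175 ≡ 4985 (mod 34121).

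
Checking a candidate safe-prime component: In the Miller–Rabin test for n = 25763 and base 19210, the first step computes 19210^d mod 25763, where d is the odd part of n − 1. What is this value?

n − 1 = 25762 = 2^1 · 12881, so s = 1 and d = 12881.
19210^12881 mod 25763 = 1.

1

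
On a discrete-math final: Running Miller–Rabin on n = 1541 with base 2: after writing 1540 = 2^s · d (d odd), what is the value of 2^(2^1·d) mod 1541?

n − 1 = 1540 = 2^2 · 385, so s = 2 and d = 385.
x_0 = 2^385 mod 1541 = 231.
x_1 = 231^2 mod 1541 = 967.

967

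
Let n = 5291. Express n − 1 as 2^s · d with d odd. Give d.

2645

Halving: 5290 → 2645; 2645 is odd.
So 5290 = 2^1 · 2645.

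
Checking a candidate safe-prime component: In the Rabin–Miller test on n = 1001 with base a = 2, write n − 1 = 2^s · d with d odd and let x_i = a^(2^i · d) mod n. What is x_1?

n − 1 = 1000 = 2^3 · 125, so s = 3 and d = 125.
x_0 = 2^125 mod 1001 = 32.
x_1 = 32^2 mod 1001 = 23.

23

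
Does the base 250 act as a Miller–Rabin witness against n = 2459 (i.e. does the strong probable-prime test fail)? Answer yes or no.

n − 1 = 2458 = 2^1 · 1229, so s = 1 and d = 1229.
By repeated squaring, 250^1229 ≡ 2458 (mod 2459).
x_0 = 250^1229 mod 2459 = 2458.
x_0 = 2458 ≡ −1, so 250 is not a witness.

no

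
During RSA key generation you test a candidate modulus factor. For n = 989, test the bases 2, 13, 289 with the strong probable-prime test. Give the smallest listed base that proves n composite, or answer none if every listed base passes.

n − 1 = 988 = 2^2 · 247, so s = 2 and d = 247.
Base 2: x_0 = 2^247 mod 989 = 469. x_0 is neither 1 nor 988, so continue squaring. x_1 = 469^2 mod 989 = 403. Reached i = s−1 = 1 without hitting −1: 2 is a Miller–Rabin witness and 989 is composite.
Base 13: x_0 = 13^247 mod 989 = 326. x_0 is neither 1 nor 988, so continue squaring. x_1 = 326^2 mod 989 = 453. Reached i = s−1 = 1 without hitting −1: 13 is a Miller–Rabin witness and 989 is composite.
Base 289: x_0 = 289^247 mod 989 = 970. x_0 is neither 1 nor 988, so continue squaring. x_1 = 970^2 mod 989 = 361. Reached i = s−1 = 1 without hitting −1: 289 is a Miller–Rabin witness and 989 is composite.
The smallest witness among the given bases is 2.

2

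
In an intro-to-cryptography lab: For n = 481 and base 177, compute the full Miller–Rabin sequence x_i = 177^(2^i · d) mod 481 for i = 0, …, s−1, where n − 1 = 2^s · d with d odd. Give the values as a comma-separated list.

265, 480, 1, 1, 1

n − 1 = 480 = 2^5 · 15, so s = 5 and d = 15.
x_0 = 177^15 mod 481 = 265.
x_1 = 265^2 mod 481 = 480.
x_2 = 480^2 mod 481 = 1.
x_3 = 1^2 mod 481 = 1.
x_4 = 1^2 mod 481 = 1.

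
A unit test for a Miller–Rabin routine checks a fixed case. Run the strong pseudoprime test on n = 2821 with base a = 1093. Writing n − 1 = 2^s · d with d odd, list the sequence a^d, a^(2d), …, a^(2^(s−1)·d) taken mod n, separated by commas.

1, 1

n − 1 = 2820 = 2^2 · 705, so s = 2 and d = 705.
x_0 = 1093^705 mod 2821 = 1.
x_1 = 1^2 mod 2821 = 1.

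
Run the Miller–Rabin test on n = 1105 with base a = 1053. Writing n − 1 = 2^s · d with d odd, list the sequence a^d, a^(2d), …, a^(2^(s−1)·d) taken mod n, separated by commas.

1053, 494, 936, 936

n − 1 = 1104 = 2^4 · 69, so s = 4 and d = 69.
x_0 = 1053^69 mod 1105 = 1053.
x_1 = 1053^2 mod 1105 = 494.
x_2 = 494^2 mod 1105 = 936.
x_3 = 936^2 mod 1105 = 936.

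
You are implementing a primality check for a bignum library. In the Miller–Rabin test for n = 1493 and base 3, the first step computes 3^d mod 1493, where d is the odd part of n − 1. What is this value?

1061

n − 1 = 1492 = 2^2 · 373, so s = 2 and d = 373.
3^373 mod 1493 = 1061.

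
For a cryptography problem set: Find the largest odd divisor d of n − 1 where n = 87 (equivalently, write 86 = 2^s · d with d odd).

43

Halving: 86 → 43; 43 is odd.
So 86 = 2^1 · 43.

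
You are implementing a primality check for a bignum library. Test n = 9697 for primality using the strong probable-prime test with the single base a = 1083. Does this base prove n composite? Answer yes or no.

no

n − 1 = 9696 = 2^5 · 303, so s = 5 and d = 303.
x_0 = 1083^303 mod 9697 = 7531.
x_0 is neither 1 nor 9696, so continue squaring.
x_1 = 7531^2 mod 9697 = 7905.
x_2 = 7905^2 mod 9697 = 1557.
x_3 = 1557^2 mod 9697 = 9696.
x_3 ≡ −1, so 1083 is not a witness.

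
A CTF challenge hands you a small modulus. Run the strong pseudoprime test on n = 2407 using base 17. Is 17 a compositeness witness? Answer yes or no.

yes

n − 1 = 2406 = 2^1 · 1203, so s = 1 and d = 1203.
By repeated squaring, 17^1203 ≡ 1462 (mod 2407).
x_0 = 17^1203 mod 2407 = 1462.
x_0 ∉ {1, 2406} and s = 1, so 17 is a Miller–Rabin witness and 2407 is composite.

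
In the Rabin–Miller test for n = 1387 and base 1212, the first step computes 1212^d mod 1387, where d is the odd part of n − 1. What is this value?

854

n − 1 = 1386 = 2^1 · 693, so s = 1 and d = 693.
Repeated squaring mod 1387: 1212^1 ≡ 1212, 1212^2 ≡ 111, 1212^4 ≡ 1225, 1212^8 ≡ 1278, 1212^16 ≡ 785, 1212^32 ≡ 397, 1212^64 ≡ 878, 1212^128 ≡ 1099, 1212^256 ≡ 1111, 1212^512 ≡ 1278.
693 = 512 + 128 + 32 + 16 + 4 + 1, so 1212^693 ≡ 1278·1099·397·785·1225·1212 ≡ 854 (mod 1387).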